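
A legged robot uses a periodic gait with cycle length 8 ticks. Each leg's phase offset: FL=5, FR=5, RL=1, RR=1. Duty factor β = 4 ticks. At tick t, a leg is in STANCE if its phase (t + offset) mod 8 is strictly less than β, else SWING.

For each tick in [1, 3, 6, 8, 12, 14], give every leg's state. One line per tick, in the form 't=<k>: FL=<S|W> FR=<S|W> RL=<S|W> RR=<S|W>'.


t=1: phase=(6,6,2,2) vs β=4 → FL=W FR=W RL=S RR=S
t=3: phase=(0,0,4,4) vs β=4 → FL=S FR=S RL=W RR=W
t=6: phase=(3,3,7,7) vs β=4 → FL=S FR=S RL=W RR=W
t=8: phase=(5,5,1,1) vs β=4 → FL=W FR=W RL=S RR=S
t=12: phase=(1,1,5,5) vs β=4 → FL=S FR=S RL=W RR=W
t=14: phase=(3,3,7,7) vs β=4 → FL=S FR=S RL=W RR=W

t=1: FL=W FR=W RL=S RR=S
t=3: FL=S FR=S RL=W RR=W
t=6: FL=S FR=S RL=W RR=W
t=8: FL=W FR=W RL=S RR=S
t=12: FL=S FR=S RL=W RR=W
t=14: FL=S FR=S RL=W RR=W


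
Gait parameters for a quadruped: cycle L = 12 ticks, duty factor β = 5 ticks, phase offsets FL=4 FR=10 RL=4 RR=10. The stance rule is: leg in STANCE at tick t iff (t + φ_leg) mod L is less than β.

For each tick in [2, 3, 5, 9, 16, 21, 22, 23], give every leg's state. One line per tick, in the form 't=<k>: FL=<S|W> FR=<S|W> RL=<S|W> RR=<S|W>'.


t=2: phase=(6,0,6,0) vs β=5 → FL=W FR=S RL=W RR=S
t=3: phase=(7,1,7,1) vs β=5 → FL=W FR=S RL=W RR=S
t=5: phase=(9,3,9,3) vs β=5 → FL=W FR=S RL=W RR=S
t=9: phase=(1,7,1,7) vs β=5 → FL=S FR=W RL=S RR=W
t=16: phase=(8,2,8,2) vs β=5 → FL=W FR=S RL=W RR=S
t=21: phase=(1,7,1,7) vs β=5 → FL=S FR=W RL=S RR=W
t=22: phase=(2,8,2,8) vs β=5 → FL=S FR=W RL=S RR=W
t=23: phase=(3,9,3,9) vs β=5 → FL=S FR=W RL=S RR=W

t=2: FL=W FR=S RL=W RR=S
t=3: FL=W FR=S RL=W RR=S
t=5: FL=W FR=S RL=W RR=S
t=9: FL=S FR=W RL=S RR=W
t=16: FL=W FR=S RL=W RR=S
t=21: FL=S FR=W RL=S RR=W
t=22: FL=S FR=W RL=S RR=W
t=23: FL=S FR=W RL=S RR=W


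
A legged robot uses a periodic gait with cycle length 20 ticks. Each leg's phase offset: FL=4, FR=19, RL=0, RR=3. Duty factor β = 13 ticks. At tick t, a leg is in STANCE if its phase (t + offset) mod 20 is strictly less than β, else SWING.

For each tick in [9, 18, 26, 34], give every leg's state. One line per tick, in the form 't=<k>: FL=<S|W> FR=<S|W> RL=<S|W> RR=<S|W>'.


t=9: FL=W FR=S RL=S RR=S
t=18: FL=S FR=W RL=W RR=S
t=26: FL=S FR=S RL=S RR=S
t=34: FL=W FR=W RL=W RR=W

t=9: phase=(13,8,9,12) vs β=13 → FL=W FR=S RL=S RR=S
t=18: phase=(2,17,18,1) vs β=13 → FL=S FR=W RL=W RR=S
t=26: phase=(10,5,6,9) vs β=13 → FL=S FR=S RL=S RR=S
t=34: phase=(18,13,14,17) vs β=13 → FL=W FR=W RL=W RR=W


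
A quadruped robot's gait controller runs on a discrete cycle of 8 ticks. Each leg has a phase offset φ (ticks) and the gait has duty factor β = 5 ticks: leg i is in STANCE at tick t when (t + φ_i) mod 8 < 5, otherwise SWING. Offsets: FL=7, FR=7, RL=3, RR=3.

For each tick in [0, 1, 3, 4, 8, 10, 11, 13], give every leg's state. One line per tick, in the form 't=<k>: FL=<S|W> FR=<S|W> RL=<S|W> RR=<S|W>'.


t=0: FL=W FR=W RL=S RR=S
t=1: FL=S FR=S RL=S RR=S
t=3: FL=S FR=S RL=W RR=W
t=4: FL=S FR=S RL=W RR=W
t=8: FL=W FR=W RL=S RR=S
t=10: FL=S FR=S RL=W RR=W
t=11: FL=S FR=S RL=W RR=W
t=13: FL=S FR=S RL=S RR=S

t=0: phase=(7,7,3,3) vs β=5 → FL=W FR=W RL=S RR=S
t=1: phase=(0,0,4,4) vs β=5 → FL=S FR=S RL=S RR=S
t=3: phase=(2,2,6,6) vs β=5 → FL=S FR=S RL=W RR=W
t=4: phase=(3,3,7,7) vs β=5 → FL=S FR=S RL=W RR=W
t=8: phase=(7,7,3,3) vs β=5 → FL=W FR=W RL=S RR=S
t=10: phase=(1,1,5,5) vs β=5 → FL=S FR=S RL=W RR=W
t=11: phase=(2,2,6,6) vs β=5 → FL=S FR=S RL=W RR=W
t=13: phase=(4,4,0,0) vs β=5 → FL=S FR=S RL=S RR=S


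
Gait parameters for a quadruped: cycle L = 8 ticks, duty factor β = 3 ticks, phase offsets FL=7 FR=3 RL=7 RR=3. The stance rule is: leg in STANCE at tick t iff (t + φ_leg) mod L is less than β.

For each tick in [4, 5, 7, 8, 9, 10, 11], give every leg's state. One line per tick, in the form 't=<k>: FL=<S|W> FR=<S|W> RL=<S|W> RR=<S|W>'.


t=4: phase=(3,7,3,7) vs β=3 → FL=W FR=W RL=W RR=W
t=5: phase=(4,0,4,0) vs β=3 → FL=W FR=S RL=W RR=S
t=7: phase=(6,2,6,2) vs β=3 → FL=W FR=S RL=W RR=S
t=8: phase=(7,3,7,3) vs β=3 → FL=W FR=W RL=W RR=W
t=9: phase=(0,4,0,4) vs β=3 → FL=S FR=W RL=S RR=W
t=10: phase=(1,5,1,5) vs β=3 → FL=S FR=W RL=S RR=W
t=11: phase=(2,6,2,6) vs β=3 → FL=S FR=W RL=S RR=W

t=4: FL=W FR=W RL=W RR=W
t=5: FL=W FR=S RL=W RR=S
t=7: FL=W FR=S RL=W RR=S
t=8: FL=W FR=W RL=W RR=W
t=9: FL=S FR=W RL=S RR=W
t=10: FL=S FR=W RL=S RR=W
t=11: FL=S FR=W RL=S RR=W


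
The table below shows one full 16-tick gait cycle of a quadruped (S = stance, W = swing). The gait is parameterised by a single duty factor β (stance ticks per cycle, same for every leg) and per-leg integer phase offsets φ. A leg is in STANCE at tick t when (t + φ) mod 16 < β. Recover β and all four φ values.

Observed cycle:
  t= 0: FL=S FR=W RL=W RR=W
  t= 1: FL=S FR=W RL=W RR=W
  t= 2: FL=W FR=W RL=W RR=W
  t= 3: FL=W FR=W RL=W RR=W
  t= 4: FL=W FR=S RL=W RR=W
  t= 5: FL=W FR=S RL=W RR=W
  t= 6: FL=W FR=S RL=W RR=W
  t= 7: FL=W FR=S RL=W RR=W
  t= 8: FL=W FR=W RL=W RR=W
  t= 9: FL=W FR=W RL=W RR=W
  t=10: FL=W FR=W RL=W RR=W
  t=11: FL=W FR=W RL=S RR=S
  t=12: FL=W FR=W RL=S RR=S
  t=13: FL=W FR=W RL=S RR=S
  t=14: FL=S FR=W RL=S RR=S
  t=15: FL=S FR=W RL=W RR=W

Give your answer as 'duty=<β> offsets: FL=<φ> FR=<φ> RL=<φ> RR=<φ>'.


duty β = stance ticks per leg = 4
FL: stance ticks = 4; W→S at t=14 → φ=2
FR: stance ticks = 4; W→S at t=4 → φ=12
RL: stance ticks = 4; W→S at t=11 → φ=5
RR: stance ticks = 4; W→S at t=11 → φ=5

duty=4 offsets: FL=2 FR=12 RL=5 RR=5


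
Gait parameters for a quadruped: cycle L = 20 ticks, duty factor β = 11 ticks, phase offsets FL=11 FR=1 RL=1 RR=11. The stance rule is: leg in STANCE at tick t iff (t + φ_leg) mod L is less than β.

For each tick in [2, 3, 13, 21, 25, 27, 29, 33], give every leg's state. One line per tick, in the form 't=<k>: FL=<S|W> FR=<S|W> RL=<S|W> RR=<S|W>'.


t=2: phase=(13,3,3,13) vs β=11 → FL=W FR=S RL=S RR=W
t=3: phase=(14,4,4,14) vs β=11 → FL=W FR=S RL=S RR=W
t=13: phase=(4,14,14,4) vs β=11 → FL=S FR=W RL=W RR=S
t=21: phase=(12,2,2,12) vs β=11 → FL=W FR=S RL=S RR=W
t=25: phase=(16,6,6,16) vs β=11 → FL=W FR=S RL=S RR=W
t=27: phase=(18,8,8,18) vs β=11 → FL=W FR=S RL=S RR=W
t=29: phase=(0,10,10,0) vs β=11 → FL=S FR=S RL=S RR=S
t=33: phase=(4,14,14,4) vs β=11 → FL=S FR=W RL=W RR=S

t=2: FL=W FR=S RL=S RR=W
t=3: FL=W FR=S RL=S RR=W
t=13: FL=S FR=W RL=W RR=S
t=21: FL=W FR=S RL=S RR=W
t=25: FL=W FR=S RL=S RR=W
t=27: FL=W FR=S RL=S RR=W
t=29: FL=S FR=S RL=S RR=S
t=33: FL=S FR=W RL=W RR=S


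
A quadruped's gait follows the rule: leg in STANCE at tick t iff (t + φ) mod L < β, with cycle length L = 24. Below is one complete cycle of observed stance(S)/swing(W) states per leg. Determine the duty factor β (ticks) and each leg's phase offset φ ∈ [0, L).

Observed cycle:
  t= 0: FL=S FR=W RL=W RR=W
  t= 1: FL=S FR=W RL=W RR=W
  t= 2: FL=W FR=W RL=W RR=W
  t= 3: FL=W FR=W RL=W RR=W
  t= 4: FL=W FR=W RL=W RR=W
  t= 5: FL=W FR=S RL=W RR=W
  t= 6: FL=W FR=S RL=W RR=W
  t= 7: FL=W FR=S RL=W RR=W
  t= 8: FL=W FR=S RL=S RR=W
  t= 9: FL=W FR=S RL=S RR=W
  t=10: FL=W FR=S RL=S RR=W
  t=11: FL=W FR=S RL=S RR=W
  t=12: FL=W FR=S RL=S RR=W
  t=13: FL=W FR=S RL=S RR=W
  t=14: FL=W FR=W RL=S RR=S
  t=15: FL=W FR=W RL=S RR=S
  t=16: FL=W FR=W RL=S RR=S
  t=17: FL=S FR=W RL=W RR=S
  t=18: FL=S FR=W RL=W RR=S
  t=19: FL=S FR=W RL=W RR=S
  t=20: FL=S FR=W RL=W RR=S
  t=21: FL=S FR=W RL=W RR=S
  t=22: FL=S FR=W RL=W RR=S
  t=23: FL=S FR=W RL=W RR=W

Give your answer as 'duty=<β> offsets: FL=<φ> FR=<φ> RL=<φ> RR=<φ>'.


duty=9 offsets: FL=7 FR=19 RL=16 RR=10

duty β = stance ticks per leg = 9
FL: stance ticks = 9; W→S at t=17 → φ=7
FR: stance ticks = 9; W→S at t=5 → φ=19
RL: stance ticks = 9; W→S at t=8 → φ=16
RR: stance ticks = 9; W→S at t=14 → φ=10


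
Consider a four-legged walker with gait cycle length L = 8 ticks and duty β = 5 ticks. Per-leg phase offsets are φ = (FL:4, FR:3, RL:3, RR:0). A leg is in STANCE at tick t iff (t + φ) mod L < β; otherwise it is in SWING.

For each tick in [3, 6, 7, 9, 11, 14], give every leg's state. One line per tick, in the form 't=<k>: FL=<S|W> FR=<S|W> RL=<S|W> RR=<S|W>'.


t=3: phase=(7,6,6,3) vs β=5 → FL=W FR=W RL=W RR=S
t=6: phase=(2,1,1,6) vs β=5 → FL=S FR=S RL=S RR=W
t=7: phase=(3,2,2,7) vs β=5 → FL=S FR=S RL=S RR=W
t=9: phase=(5,4,4,1) vs β=5 → FL=W FR=S RL=S RR=S
t=11: phase=(7,6,6,3) vs β=5 → FL=W FR=W RL=W RR=S
t=14: phase=(2,1,1,6) vs β=5 → FL=S FR=S RL=S RR=W

t=3: FL=W FR=W RL=W RR=S
t=6: FL=S FR=S RL=S RR=W
t=7: FL=S FR=S RL=S RR=W
t=9: FL=W FR=S RL=S RR=S
t=11: FL=W FR=W RL=W RR=S
t=14: FL=S FR=S RL=S RR=W


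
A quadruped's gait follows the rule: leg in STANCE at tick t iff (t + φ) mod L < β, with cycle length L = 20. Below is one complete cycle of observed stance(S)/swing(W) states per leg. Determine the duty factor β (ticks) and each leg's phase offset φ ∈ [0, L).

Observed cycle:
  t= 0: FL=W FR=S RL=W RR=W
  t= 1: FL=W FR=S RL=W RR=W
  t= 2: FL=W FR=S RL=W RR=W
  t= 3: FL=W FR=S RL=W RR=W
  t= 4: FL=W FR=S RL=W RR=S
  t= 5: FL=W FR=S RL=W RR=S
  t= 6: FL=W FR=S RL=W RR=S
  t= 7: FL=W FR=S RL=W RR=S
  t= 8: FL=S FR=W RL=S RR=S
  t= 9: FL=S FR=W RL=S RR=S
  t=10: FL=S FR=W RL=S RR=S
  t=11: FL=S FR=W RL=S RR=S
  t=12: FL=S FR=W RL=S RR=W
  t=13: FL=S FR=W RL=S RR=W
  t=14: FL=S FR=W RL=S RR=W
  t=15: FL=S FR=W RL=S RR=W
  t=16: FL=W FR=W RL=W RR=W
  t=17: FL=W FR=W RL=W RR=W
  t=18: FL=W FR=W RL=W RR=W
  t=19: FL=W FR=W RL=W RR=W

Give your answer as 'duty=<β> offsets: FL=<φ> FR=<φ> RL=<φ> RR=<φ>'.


duty β = stance ticks per leg = 8
FL: stance ticks = 8; W→S at t=8 → φ=12
FR: stance ticks = 8; W→S at t=0 → φ=0
RL: stance ticks = 8; W→S at t=8 → φ=12
RR: stance ticks = 8; W→S at t=4 → φ=16

duty=8 offsets: FL=12 FR=0 RL=12 RR=16


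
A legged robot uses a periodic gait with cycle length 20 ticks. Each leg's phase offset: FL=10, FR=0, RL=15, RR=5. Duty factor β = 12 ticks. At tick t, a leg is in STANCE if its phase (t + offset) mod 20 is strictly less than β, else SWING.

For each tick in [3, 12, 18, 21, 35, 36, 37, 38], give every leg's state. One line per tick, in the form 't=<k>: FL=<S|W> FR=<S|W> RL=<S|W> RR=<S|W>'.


t=3: FL=W FR=S RL=W RR=S
t=12: FL=S FR=W RL=S RR=W
t=18: FL=S FR=W RL=W RR=S
t=21: FL=S FR=S RL=W RR=S
t=35: FL=S FR=W RL=S RR=S
t=36: FL=S FR=W RL=S RR=S
t=37: FL=S FR=W RL=W RR=S
t=38: FL=S FR=W RL=W RR=S

t=3: phase=(13,3,18,8) vs β=12 → FL=W FR=S RL=W RR=S
t=12: phase=(2,12,7,17) vs β=12 → FL=S FR=W RL=S RR=W
t=18: phase=(8,18,13,3) vs β=12 → FL=S FR=W RL=W RR=S
t=21: phase=(11,1,16,6) vs β=12 → FL=S FR=S RL=W RR=S
t=35: phase=(5,15,10,0) vs β=12 → FL=S FR=W RL=S RR=S
t=36: phase=(6,16,11,1) vs β=12 → FL=S FR=W RL=S RR=S
t=37: phase=(7,17,12,2) vs β=12 → FL=S FR=W RL=W RR=S
t=38: phase=(8,18,13,3) vs β=12 → FL=S FR=W RL=W RR=S


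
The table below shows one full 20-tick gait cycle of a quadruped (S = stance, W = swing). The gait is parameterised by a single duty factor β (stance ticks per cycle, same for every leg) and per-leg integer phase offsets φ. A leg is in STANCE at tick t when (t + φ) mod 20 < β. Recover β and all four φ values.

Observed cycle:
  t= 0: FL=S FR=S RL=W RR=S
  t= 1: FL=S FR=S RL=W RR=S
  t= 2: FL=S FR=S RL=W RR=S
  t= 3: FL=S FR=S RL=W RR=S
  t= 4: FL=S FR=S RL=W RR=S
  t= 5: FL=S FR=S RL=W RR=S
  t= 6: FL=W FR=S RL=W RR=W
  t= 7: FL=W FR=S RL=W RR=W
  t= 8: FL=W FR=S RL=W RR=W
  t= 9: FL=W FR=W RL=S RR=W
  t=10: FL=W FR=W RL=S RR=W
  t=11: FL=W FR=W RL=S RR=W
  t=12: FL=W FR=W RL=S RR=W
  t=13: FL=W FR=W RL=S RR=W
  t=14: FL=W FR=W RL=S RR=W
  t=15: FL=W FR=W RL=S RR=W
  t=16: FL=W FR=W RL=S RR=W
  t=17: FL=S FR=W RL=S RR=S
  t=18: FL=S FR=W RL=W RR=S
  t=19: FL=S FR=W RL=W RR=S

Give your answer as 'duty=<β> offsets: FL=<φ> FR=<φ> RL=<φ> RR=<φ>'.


duty=9 offsets: FL=3 FR=0 RL=11 RR=3

duty β = stance ticks per leg = 9
FL: stance ticks = 9; W→S at t=17 → φ=3
FR: stance ticks = 9; W→S at t=0 → φ=0
RL: stance ticks = 9; W→S at t=9 → φ=11
RR: stance ticks = 9; W→S at t=17 → φ=3


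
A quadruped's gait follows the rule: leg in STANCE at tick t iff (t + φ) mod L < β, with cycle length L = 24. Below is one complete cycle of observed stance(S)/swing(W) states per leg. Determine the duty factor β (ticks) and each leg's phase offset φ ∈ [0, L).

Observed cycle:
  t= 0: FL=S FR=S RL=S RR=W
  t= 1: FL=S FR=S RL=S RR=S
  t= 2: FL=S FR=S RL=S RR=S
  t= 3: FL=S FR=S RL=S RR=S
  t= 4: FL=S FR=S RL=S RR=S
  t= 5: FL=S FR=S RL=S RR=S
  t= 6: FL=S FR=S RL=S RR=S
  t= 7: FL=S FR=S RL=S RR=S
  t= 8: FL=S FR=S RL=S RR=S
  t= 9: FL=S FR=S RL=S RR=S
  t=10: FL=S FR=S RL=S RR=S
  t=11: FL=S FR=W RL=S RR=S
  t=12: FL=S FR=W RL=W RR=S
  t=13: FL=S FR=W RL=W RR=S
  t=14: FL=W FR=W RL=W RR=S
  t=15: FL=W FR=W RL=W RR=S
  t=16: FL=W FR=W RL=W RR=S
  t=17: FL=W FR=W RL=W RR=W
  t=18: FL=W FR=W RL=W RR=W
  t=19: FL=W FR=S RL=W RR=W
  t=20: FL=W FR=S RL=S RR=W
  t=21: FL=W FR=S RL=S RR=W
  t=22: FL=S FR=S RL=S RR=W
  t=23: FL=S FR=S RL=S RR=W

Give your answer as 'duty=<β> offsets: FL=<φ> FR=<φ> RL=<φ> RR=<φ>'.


duty=16 offsets: FL=2 FR=5 RL=4 RR=23

duty β = stance ticks per leg = 16
FL: stance ticks = 16; W→S at t=22 → φ=2
FR: stance ticks = 16; W→S at t=19 → φ=5
RL: stance ticks = 16; W→S at t=20 → φ=4
RR: stance ticks = 16; W→S at t=1 → φ=23


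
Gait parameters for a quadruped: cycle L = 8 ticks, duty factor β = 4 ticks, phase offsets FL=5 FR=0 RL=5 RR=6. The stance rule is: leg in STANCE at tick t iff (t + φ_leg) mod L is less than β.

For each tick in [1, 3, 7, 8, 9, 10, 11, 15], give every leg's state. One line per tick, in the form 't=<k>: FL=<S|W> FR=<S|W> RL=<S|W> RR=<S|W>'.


t=1: FL=W FR=S RL=W RR=W
t=3: FL=S FR=S RL=S RR=S
t=7: FL=W FR=W RL=W RR=W
t=8: FL=W FR=S RL=W RR=W
t=9: FL=W FR=S RL=W RR=W
t=10: FL=W FR=S RL=W RR=S
t=11: FL=S FR=S RL=S RR=S
t=15: FL=W FR=W RL=W RR=W

t=1: phase=(6,1,6,7) vs β=4 → FL=W FR=S RL=W RR=W
t=3: phase=(0,3,0,1) vs β=4 → FL=S FR=S RL=S RR=S
t=7: phase=(4,7,4,5) vs β=4 → FL=W FR=W RL=W RR=W
t=8: phase=(5,0,5,6) vs β=4 → FL=W FR=S RL=W RR=W
t=9: phase=(6,1,6,7) vs β=4 → FL=W FR=S RL=W RR=W
t=10: phase=(7,2,7,0) vs β=4 → FL=W FR=S RL=W RR=S
t=11: phase=(0,3,0,1) vs β=4 → FL=S FR=S RL=S RR=S
t=15: phase=(4,7,4,5) vs β=4 → FL=W FR=W RL=W RR=W


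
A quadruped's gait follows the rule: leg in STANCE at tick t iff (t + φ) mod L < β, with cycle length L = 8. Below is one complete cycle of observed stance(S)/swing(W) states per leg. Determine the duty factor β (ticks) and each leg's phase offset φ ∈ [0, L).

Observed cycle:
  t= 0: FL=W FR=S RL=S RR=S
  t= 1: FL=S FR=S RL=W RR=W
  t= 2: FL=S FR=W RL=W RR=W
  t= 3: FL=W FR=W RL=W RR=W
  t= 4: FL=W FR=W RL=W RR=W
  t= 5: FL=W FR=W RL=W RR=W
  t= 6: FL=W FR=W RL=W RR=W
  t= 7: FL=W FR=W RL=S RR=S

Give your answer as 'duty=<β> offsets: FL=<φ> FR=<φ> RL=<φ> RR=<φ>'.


duty β = stance ticks per leg = 2
FL: stance ticks = 2; W→S at t=1 → φ=7
FR: stance ticks = 2; W→S at t=0 → φ=0
RL: stance ticks = 2; W→S at t=7 → φ=1
RR: stance ticks = 2; W→S at t=7 → φ=1

duty=2 offsets: FL=7 FR=0 RL=1 RR=1


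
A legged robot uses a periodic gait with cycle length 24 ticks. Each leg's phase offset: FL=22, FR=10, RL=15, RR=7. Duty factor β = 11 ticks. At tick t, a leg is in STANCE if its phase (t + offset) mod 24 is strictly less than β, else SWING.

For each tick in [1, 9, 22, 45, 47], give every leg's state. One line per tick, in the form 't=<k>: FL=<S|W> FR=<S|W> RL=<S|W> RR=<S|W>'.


t=1: FL=W FR=W RL=W RR=S
t=9: FL=S FR=W RL=S RR=W
t=22: FL=W FR=S RL=W RR=S
t=45: FL=W FR=S RL=W RR=S
t=47: FL=W FR=S RL=W RR=S

t=1: phase=(23,11,16,8) vs β=11 → FL=W FR=W RL=W RR=S
t=9: phase=(7,19,0,16) vs β=11 → FL=S FR=W RL=S RR=W
t=22: phase=(20,8,13,5) vs β=11 → FL=W FR=S RL=W RR=S
t=45: phase=(19,7,12,4) vs β=11 → FL=W FR=S RL=W RR=S
t=47: phase=(21,9,14,6) vs β=11 → FL=W FR=S RL=W RR=S


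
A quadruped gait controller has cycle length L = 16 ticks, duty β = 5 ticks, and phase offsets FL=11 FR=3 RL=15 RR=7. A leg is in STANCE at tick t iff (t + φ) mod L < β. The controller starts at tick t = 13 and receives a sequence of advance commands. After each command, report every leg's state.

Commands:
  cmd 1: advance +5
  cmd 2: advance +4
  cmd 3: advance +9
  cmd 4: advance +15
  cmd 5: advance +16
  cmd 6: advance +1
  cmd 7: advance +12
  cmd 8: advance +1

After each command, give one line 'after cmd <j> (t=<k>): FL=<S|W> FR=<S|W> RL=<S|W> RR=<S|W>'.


start t=13: FL=W FR=S RL=W RR=S
cmd 1: advance +5 → t=18, phase=(13,5,1,9) → FL=W FR=W RL=S RR=W
cmd 2: advance +4 → t=22, phase=(1,9,5,13) → FL=S FR=W RL=W RR=W
cmd 3: advance +9 → t=31, phase=(10,2,14,6) → FL=W FR=S RL=W RR=W
cmd 4: advance +15 → t=46, phase=(9,1,13,5) → FL=W FR=S RL=W RR=W
cmd 5: advance +16 → t=62, phase=(9,1,13,5) → FL=W FR=S RL=W RR=W
cmd 6: advance +1 → t=63, phase=(10,2,14,6) → FL=W FR=S RL=W RR=W
cmd 7: advance +12 → t=75, phase=(6,14,10,2) → FL=W FR=W RL=W RR=S
cmd 8: advance +1 → t=76, phase=(7,15,11,3) → FL=W FR=W RL=W RR=S

after cmd 1 (t=18): FL=W FR=W RL=S RR=W
after cmd 2 (t=22): FL=S FR=W RL=W RR=W
after cmd 3 (t=31): FL=W FR=S RL=W RR=W
after cmd 4 (t=46): FL=W FR=S RL=W RR=W
after cmd 5 (t=62): FL=W FR=S RL=W RR=W
after cmd 6 (t=63): FL=W FR=S RL=W RR=W
after cmd 7 (t=75): FL=W FR=W RL=W RR=S
after cmd 8 (t=76): FL=W FR=W RL=W RR=S


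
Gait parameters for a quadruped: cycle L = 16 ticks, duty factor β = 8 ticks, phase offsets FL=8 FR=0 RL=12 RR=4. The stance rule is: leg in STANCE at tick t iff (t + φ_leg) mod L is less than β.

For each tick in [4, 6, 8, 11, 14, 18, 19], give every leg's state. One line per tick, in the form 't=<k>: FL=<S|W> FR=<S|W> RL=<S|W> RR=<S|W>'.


t=4: phase=(12,4,0,8) vs β=8 → FL=W FR=S RL=S RR=W
t=6: phase=(14,6,2,10) vs β=8 → FL=W FR=S RL=S RR=W
t=8: phase=(0,8,4,12) vs β=8 → FL=S FR=W RL=S RR=W
t=11: phase=(3,11,7,15) vs β=8 → FL=S FR=W RL=S RR=W
t=14: phase=(6,14,10,2) vs β=8 → FL=S FR=W RL=W RR=S
t=18: phase=(10,2,14,6) vs β=8 → FL=W FR=S RL=W RR=S
t=19: phase=(11,3,15,7) vs β=8 → FL=W FR=S RL=W RR=S

t=4: FL=W FR=S RL=S RR=W
t=6: FL=W FR=S RL=S RR=W
t=8: FL=S FR=W RL=S RR=W
t=11: FL=S FR=W RL=S RR=W
t=14: FL=S FR=W RL=W RR=S
t=18: FL=W FR=S RL=W RR=S
t=19: FL=W FR=S RL=W RR=S


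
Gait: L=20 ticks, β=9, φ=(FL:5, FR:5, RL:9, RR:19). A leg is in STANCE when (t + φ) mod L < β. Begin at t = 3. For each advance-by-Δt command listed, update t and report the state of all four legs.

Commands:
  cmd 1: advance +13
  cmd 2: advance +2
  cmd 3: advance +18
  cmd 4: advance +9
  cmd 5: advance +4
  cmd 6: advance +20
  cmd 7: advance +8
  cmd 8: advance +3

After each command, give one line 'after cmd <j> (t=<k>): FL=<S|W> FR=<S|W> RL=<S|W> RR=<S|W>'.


after cmd 1 (t=16): FL=S FR=S RL=S RR=W
after cmd 2 (t=18): FL=S FR=S RL=S RR=W
after cmd 3 (t=36): FL=S FR=S RL=S RR=W
after cmd 4 (t=45): FL=W FR=W RL=W RR=S
after cmd 5 (t=49): FL=W FR=W RL=W RR=S
after cmd 6 (t=69): FL=W FR=W RL=W RR=S
after cmd 7 (t=77): FL=S FR=S RL=S RR=W
after cmd 8 (t=80): FL=S FR=S RL=W RR=W

start t=3: FL=S FR=S RL=W RR=S
cmd 1: advance +13 → t=16, phase=(1,1,5,15) → FL=S FR=S RL=S RR=W
cmd 2: advance +2 → t=18, phase=(3,3,7,17) → FL=S FR=S RL=S RR=W
cmd 3: advance +18 → t=36, phase=(1,1,5,15) → FL=S FR=S RL=S RR=W
cmd 4: advance +9 → t=45, phase=(10,10,14,4) → FL=W FR=W RL=W RR=S
cmd 5: advance +4 → t=49, phase=(14,14,18,8) → FL=W FR=W RL=W RR=S
cmd 6: advance +20 → t=69, phase=(14,14,18,8) → FL=W FR=W RL=W RR=S
cmd 7: advance +8 → t=77, phase=(2,2,6,16) → FL=S FR=S RL=S RR=W
cmd 8: advance +3 → t=80, phase=(5,5,9,19) → FL=S FR=S RL=W RR=W


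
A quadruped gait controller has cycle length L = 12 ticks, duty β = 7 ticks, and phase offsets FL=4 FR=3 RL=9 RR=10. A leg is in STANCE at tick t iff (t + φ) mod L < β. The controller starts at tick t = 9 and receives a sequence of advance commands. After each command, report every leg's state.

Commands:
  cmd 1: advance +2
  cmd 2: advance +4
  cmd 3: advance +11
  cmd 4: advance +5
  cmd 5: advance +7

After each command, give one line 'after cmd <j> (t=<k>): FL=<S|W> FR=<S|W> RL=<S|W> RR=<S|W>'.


after cmd 1 (t=11): FL=S FR=S RL=W RR=W
after cmd 2 (t=15): FL=W FR=S RL=S RR=S
after cmd 3 (t=26): FL=S FR=S RL=W RR=S
after cmd 4 (t=31): FL=W FR=W RL=S RR=S
after cmd 5 (t=38): FL=S FR=S RL=W RR=S

start t=9: FL=S FR=S RL=S RR=W
cmd 1: advance +2 → t=11, phase=(3,2,8,9) → FL=S FR=S RL=W RR=W
cmd 2: advance +4 → t=15, phase=(7,6,0,1) → FL=W FR=S RL=S RR=S
cmd 3: advance +11 → t=26, phase=(6,5,11,0) → FL=S FR=S RL=W RR=S
cmd 4: advance +5 → t=31, phase=(11,10,4,5) → FL=W FR=W RL=S RR=S
cmd 5: advance +7 → t=38, phase=(6,5,11,0) → FL=S FR=S RL=W RR=S


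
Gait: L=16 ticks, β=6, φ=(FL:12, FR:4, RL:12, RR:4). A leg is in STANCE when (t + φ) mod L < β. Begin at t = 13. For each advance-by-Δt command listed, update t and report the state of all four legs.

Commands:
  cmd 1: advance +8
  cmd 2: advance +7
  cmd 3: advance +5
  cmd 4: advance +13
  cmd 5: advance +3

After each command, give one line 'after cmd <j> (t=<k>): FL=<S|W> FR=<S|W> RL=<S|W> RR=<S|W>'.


start t=13: FL=W FR=S RL=W RR=S
cmd 1: advance +8 → t=21, phase=(1,9,1,9) → FL=S FR=W RL=S RR=W
cmd 2: advance +7 → t=28, phase=(8,0,8,0) → FL=W FR=S RL=W RR=S
cmd 3: advance +5 → t=33, phase=(13,5,13,5) → FL=W FR=S RL=W RR=S
cmd 4: advance +13 → t=46, phase=(10,2,10,2) → FL=W FR=S RL=W RR=S
cmd 5: advance +3 → t=49, phase=(13,5,13,5) → FL=W FR=S RL=W RR=S

after cmd 1 (t=21): FL=S FR=W RL=S RR=W
after cmd 2 (t=28): FL=W FR=S RL=W RR=S
after cmd 3 (t=33): FL=W FR=S RL=W RR=S
after cmd 4 (t=46): FL=W FR=S RL=W RR=S
after cmd 5 (t=49): FL=W FR=S RL=W RR=S


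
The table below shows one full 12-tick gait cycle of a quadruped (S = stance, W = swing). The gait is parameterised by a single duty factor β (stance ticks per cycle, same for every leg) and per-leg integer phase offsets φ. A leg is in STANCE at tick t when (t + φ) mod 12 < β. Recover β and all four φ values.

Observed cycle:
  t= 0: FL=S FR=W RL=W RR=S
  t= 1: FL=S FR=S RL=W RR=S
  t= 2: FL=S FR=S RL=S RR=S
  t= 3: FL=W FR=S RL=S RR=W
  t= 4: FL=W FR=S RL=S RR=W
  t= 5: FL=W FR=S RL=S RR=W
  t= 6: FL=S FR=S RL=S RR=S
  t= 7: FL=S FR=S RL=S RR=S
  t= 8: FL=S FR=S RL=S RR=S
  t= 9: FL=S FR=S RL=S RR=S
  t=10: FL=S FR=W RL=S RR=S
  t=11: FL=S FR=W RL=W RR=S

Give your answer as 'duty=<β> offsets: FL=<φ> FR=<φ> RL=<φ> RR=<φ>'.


duty β = stance ticks per leg = 9
FL: stance ticks = 9; W→S at t=6 → φ=6
FR: stance ticks = 9; W→S at t=1 → φ=11
RL: stance ticks = 9; W→S at t=2 → φ=10
RR: stance ticks = 9; W→S at t=6 → φ=6

duty=9 offsets: FL=6 FR=11 RL=10 RR=6


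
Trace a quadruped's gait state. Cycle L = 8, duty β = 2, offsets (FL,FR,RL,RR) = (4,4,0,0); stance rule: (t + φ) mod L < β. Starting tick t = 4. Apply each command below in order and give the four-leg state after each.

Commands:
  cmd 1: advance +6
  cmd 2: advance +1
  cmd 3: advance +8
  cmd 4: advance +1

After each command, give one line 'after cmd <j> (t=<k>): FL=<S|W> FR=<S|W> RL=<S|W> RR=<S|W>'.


after cmd 1 (t=10): FL=W FR=W RL=W RR=W
after cmd 2 (t=11): FL=W FR=W RL=W RR=W
after cmd 3 (t=19): FL=W FR=W RL=W RR=W
after cmd 4 (t=20): FL=S FR=S RL=W RR=W

start t=4: FL=S FR=S RL=W RR=W
cmd 1: advance +6 → t=10, phase=(6,6,2,2) → FL=W FR=W RL=W RR=W
cmd 2: advance +1 → t=11, phase=(7,7,3,3) → FL=W FR=W RL=W RR=W
cmd 3: advance +8 → t=19, phase=(7,7,3,3) → FL=W FR=W RL=W RR=W
cmd 4: advance +1 → t=20, phase=(0,0,4,4) → FL=S FR=S RL=W RR=W


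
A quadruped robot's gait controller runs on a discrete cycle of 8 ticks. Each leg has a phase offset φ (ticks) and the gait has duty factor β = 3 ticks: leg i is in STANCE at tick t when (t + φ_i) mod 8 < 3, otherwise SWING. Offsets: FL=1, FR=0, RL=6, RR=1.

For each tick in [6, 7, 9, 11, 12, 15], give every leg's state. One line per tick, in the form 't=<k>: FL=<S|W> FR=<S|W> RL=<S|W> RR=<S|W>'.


t=6: phase=(7,6,4,7) vs β=3 → FL=W FR=W RL=W RR=W
t=7: phase=(0,7,5,0) vs β=3 → FL=S FR=W RL=W RR=S
t=9: phase=(2,1,7,2) vs β=3 → FL=S FR=S RL=W RR=S
t=11: phase=(4,3,1,4) vs β=3 → FL=W FR=W RL=S RR=W
t=12: phase=(5,4,2,5) vs β=3 → FL=W FR=W RL=S RR=W
t=15: phase=(0,7,5,0) vs β=3 → FL=S FR=W RL=W RR=S

t=6: FL=W FR=W RL=W RR=W
t=7: FL=S FR=W RL=W RR=S
t=9: FL=S FR=S RL=W RR=S
t=11: FL=W FR=W RL=S RR=W
t=12: FL=W FR=W RL=S RR=W
t=15: FL=S FR=W RL=W RR=S


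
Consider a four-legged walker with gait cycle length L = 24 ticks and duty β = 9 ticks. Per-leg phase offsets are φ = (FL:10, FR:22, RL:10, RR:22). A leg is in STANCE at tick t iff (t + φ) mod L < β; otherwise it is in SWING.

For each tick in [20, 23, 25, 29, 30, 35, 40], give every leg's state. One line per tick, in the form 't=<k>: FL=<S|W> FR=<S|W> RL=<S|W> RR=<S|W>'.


t=20: FL=S FR=W RL=S RR=W
t=23: FL=W FR=W RL=W RR=W
t=25: FL=W FR=W RL=W RR=W
t=29: FL=W FR=S RL=W RR=S
t=30: FL=W FR=S RL=W RR=S
t=35: FL=W FR=W RL=W RR=W
t=40: FL=S FR=W RL=S RR=W

t=20: phase=(6,18,6,18) vs β=9 → FL=S FR=W RL=S RR=W
t=23: phase=(9,21,9,21) vs β=9 → FL=W FR=W RL=W RR=W
t=25: phase=(11,23,11,23) vs β=9 → FL=W FR=W RL=W RR=W
t=29: phase=(15,3,15,3) vs β=9 → FL=W FR=S RL=W RR=S
t=30: phase=(16,4,16,4) vs β=9 → FL=W FR=S RL=W RR=S
t=35: phase=(21,9,21,9) vs β=9 → FL=W FR=W RL=W RR=W
t=40: phase=(2,14,2,14) vs β=9 → FL=S FR=W RL=S RR=W


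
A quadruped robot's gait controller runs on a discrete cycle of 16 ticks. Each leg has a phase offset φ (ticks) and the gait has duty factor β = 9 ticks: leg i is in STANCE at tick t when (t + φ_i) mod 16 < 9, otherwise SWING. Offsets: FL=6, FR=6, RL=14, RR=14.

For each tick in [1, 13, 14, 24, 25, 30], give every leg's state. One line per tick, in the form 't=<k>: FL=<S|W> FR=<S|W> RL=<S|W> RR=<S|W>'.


t=1: phase=(7,7,15,15) vs β=9 → FL=S FR=S RL=W RR=W
t=13: phase=(3,3,11,11) vs β=9 → FL=S FR=S RL=W RR=W
t=14: phase=(4,4,12,12) vs β=9 → FL=S FR=S RL=W RR=W
t=24: phase=(14,14,6,6) vs β=9 → FL=W FR=W RL=S RR=S
t=25: phase=(15,15,7,7) vs β=9 → FL=W FR=W RL=S RR=S
t=30: phase=(4,4,12,12) vs β=9 → FL=S FR=S RL=W RR=W

t=1: FL=S FR=S RL=W RR=W
t=13: FL=S FR=S RL=W RR=W
t=14: FL=S FR=S RL=W RR=W
t=24: FL=W FR=W RL=S RR=S
t=25: FL=W FR=W RL=S RR=S
t=30: FL=S FR=S RL=W RR=W


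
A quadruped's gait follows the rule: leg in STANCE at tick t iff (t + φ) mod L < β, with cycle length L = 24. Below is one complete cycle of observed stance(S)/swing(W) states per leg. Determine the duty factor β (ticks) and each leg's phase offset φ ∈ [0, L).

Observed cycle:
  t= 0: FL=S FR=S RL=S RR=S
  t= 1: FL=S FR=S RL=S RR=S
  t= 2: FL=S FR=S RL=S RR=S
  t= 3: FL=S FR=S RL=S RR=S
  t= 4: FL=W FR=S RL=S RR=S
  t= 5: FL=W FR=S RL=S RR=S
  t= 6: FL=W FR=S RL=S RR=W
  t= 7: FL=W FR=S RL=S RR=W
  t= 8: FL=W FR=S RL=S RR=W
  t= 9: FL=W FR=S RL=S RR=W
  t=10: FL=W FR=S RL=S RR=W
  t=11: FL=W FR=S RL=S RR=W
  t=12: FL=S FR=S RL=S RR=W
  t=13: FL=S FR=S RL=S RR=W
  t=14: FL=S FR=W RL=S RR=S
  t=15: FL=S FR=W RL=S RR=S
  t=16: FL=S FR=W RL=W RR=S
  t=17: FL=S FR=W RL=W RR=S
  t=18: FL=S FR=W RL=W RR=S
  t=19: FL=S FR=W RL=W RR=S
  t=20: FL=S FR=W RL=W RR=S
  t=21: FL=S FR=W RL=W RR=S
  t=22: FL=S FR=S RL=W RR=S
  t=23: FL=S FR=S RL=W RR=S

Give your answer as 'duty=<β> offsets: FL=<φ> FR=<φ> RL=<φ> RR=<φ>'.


duty=16 offsets: FL=12 FR=2 RL=0 RR=10

duty β = stance ticks per leg = 16
FL: stance ticks = 16; W→S at t=12 → φ=12
FR: stance ticks = 16; W→S at t=22 → φ=2
RL: stance ticks = 16; W→S at t=0 → φ=0
RR: stance ticks = 16; W→S at t=14 → φ=10


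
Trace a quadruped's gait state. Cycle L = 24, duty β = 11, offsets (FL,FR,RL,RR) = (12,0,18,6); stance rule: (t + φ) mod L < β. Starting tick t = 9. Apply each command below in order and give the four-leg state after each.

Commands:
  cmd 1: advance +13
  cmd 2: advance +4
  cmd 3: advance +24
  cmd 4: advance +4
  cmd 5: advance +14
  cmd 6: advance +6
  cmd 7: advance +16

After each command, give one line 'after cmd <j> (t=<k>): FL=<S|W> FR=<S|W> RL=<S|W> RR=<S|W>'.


after cmd 1 (t=22): FL=S FR=W RL=W RR=S
after cmd 2 (t=26): FL=W FR=S RL=W RR=S
after cmd 3 (t=50): FL=W FR=S RL=W RR=S
after cmd 4 (t=54): FL=W FR=S RL=S RR=W
after cmd 5 (t=68): FL=S FR=W RL=W RR=S
after cmd 6 (t=74): FL=W FR=S RL=W RR=S
after cmd 7 (t=90): FL=S FR=W RL=W RR=S

start t=9: FL=W FR=S RL=S RR=W
cmd 1: advance +13 → t=22, phase=(10,22,16,4) → FL=S FR=W RL=W RR=S
cmd 2: advance +4 → t=26, phase=(14,2,20,8) → FL=W FR=S RL=W RR=S
cmd 3: advance +24 → t=50, phase=(14,2,20,8) → FL=W FR=S RL=W RR=S
cmd 4: advance +4 → t=54, phase=(18,6,0,12) → FL=W FR=S RL=S RR=W
cmd 5: advance +14 → t=68, phase=(8,20,14,2) → FL=S FR=W RL=W RR=S
cmd 6: advance +6 → t=74, phase=(14,2,20,8) → FL=W FR=S RL=W RR=S
cmd 7: advance +16 → t=90, phase=(6,18,12,0) → FL=S FR=W RL=W RR=S


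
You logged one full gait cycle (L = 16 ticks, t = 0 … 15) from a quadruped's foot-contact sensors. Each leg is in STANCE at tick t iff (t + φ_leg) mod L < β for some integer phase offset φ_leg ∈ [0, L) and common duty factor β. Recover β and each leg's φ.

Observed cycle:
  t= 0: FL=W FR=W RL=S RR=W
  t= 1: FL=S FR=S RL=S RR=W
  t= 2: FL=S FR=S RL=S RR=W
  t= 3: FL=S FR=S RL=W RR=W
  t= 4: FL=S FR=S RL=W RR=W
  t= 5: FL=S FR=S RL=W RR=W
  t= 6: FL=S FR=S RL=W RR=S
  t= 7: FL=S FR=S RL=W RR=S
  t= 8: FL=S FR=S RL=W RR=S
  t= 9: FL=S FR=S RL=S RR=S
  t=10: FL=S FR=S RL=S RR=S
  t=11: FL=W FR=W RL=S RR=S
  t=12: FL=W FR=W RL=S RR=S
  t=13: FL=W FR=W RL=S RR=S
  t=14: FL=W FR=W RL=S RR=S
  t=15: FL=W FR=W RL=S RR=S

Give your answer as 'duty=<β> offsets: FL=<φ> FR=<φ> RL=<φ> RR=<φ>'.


duty=10 offsets: FL=15 FR=15 RL=7 RR=10

duty β = stance ticks per leg = 10
FL: stance ticks = 10; W→S at t=1 → φ=15
FR: stance ticks = 10; W→S at t=1 → φ=15
RL: stance ticks = 10; W→S at t=9 → φ=7
RR: stance ticks = 10; W→S at t=6 → φ=10


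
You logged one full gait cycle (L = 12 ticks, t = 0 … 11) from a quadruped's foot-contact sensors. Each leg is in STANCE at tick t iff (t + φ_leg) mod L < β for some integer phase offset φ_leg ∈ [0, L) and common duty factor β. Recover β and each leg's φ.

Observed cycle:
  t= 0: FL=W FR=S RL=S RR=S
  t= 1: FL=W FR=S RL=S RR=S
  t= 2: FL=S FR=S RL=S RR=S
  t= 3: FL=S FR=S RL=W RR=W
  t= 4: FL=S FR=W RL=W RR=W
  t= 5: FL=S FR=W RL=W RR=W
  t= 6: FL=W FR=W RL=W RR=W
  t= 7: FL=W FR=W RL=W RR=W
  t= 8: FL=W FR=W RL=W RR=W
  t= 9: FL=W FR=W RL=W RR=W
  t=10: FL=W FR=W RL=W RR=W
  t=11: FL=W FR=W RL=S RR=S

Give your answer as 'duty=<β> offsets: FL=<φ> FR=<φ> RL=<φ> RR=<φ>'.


duty β = stance ticks per leg = 4
FL: stance ticks = 4; W→S at t=2 → φ=10
FR: stance ticks = 4; W→S at t=0 → φ=0
RL: stance ticks = 4; W→S at t=11 → φ=1
RR: stance ticks = 4; W→S at t=11 → φ=1

duty=4 offsets: FL=10 FR=0 RL=1 RR=1


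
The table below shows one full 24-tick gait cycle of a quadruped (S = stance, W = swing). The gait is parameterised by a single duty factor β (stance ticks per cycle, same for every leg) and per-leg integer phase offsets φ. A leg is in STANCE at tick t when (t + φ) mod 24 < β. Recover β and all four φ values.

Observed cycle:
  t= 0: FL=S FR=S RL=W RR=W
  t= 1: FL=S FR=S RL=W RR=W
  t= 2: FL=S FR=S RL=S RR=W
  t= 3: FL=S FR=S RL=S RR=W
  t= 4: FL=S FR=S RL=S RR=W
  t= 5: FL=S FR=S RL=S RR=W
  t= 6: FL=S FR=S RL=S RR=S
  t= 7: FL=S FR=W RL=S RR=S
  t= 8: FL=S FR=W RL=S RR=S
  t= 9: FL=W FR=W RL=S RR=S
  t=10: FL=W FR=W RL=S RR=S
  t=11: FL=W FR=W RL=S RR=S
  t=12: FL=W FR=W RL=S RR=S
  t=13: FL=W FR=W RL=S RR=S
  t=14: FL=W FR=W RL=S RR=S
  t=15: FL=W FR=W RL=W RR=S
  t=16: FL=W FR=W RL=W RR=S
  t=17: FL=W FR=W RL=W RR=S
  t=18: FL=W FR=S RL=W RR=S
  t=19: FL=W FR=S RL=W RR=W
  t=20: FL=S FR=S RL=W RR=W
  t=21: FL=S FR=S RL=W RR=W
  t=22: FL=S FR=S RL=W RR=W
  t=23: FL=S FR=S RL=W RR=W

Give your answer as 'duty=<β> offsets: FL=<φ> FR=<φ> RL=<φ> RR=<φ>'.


duty β = stance ticks per leg = 13
FL: stance ticks = 13; W→S at t=20 → φ=4
FR: stance ticks = 13; W→S at t=18 → φ=6
RL: stance ticks = 13; W→S at t=2 → φ=22
RR: stance ticks = 13; W→S at t=6 → φ=18

duty=13 offsets: FL=4 FR=6 RL=22 RR=18


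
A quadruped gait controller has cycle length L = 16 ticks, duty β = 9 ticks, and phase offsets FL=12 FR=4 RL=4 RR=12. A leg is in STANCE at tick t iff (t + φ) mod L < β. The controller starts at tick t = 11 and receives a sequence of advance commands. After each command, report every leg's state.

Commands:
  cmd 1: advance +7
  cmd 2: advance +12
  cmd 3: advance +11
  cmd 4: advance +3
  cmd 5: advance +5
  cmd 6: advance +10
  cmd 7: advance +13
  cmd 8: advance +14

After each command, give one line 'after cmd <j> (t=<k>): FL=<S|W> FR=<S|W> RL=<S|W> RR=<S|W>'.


after cmd 1 (t=18): FL=W FR=S RL=S RR=W
after cmd 2 (t=30): FL=W FR=S RL=S RR=W
after cmd 3 (t=41): FL=S FR=W RL=W RR=S
after cmd 4 (t=44): FL=S FR=S RL=S RR=S
after cmd 5 (t=49): FL=W FR=S RL=S RR=W
after cmd 6 (t=59): FL=S FR=W RL=W RR=S
after cmd 7 (t=72): FL=S FR=W RL=W RR=S
after cmd 8 (t=86): FL=S FR=W RL=W RR=S

start t=11: FL=S FR=W RL=W RR=S
cmd 1: advance +7 → t=18, phase=(14,6,6,14) → FL=W FR=S RL=S RR=W
cmd 2: advance +12 → t=30, phase=(10,2,2,10) → FL=W FR=S RL=S RR=W
cmd 3: advance +11 → t=41, phase=(5,13,13,5) → FL=S FR=W RL=W RR=S
cmd 4: advance +3 → t=44, phase=(8,0,0,8) → FL=S FR=S RL=S RR=S
cmd 5: advance +5 → t=49, phase=(13,5,5,13) → FL=W FR=S RL=S RR=W
cmd 6: advance +10 → t=59, phase=(7,15,15,7) → FL=S FR=W RL=W RR=S
cmd 7: advance +13 → t=72, phase=(4,12,12,4) → FL=S FR=W RL=W RR=S
cmd 8: advance +14 → t=86, phase=(2,10,10,2) → FL=S FR=W RL=W RR=S


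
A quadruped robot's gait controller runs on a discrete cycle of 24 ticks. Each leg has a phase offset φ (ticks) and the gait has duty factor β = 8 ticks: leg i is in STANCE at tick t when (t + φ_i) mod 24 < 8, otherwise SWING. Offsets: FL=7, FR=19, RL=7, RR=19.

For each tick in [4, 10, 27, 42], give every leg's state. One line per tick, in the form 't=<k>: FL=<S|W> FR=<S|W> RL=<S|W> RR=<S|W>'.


t=4: phase=(11,23,11,23) vs β=8 → FL=W FR=W RL=W RR=W
t=10: phase=(17,5,17,5) vs β=8 → FL=W FR=S RL=W RR=S
t=27: phase=(10,22,10,22) vs β=8 → FL=W FR=W RL=W RR=W
t=42: phase=(1,13,1,13) vs β=8 → FL=S FR=W RL=S RR=W

t=4: FL=W FR=W RL=W RR=W
t=10: FL=W FR=S RL=W RR=S
t=27: FL=W FR=W RL=W RR=W
t=42: FL=S FR=W RL=S RR=W


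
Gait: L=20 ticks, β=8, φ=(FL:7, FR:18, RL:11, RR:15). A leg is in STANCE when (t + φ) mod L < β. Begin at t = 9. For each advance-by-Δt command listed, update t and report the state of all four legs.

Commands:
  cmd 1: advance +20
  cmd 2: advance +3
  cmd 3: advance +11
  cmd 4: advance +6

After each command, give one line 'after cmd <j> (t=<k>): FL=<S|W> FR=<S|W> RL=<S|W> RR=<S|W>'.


after cmd 1 (t=29): FL=W FR=S RL=S RR=S
after cmd 2 (t=32): FL=W FR=W RL=S RR=S
after cmd 3 (t=43): FL=W FR=S RL=W RR=W
after cmd 4 (t=49): FL=W FR=S RL=S RR=S

start t=9: FL=W FR=S RL=S RR=S
cmd 1: advance +20 → t=29, phase=(16,7,0,4) → FL=W FR=S RL=S RR=S
cmd 2: advance +3 → t=32, phase=(19,10,3,7) → FL=W FR=W RL=S RR=S
cmd 3: advance +11 → t=43, phase=(10,1,14,18) → FL=W FR=S RL=W RR=W
cmd 4: advance +6 → t=49, phase=(16,7,0,4) → FL=W FR=S RL=S RR=S


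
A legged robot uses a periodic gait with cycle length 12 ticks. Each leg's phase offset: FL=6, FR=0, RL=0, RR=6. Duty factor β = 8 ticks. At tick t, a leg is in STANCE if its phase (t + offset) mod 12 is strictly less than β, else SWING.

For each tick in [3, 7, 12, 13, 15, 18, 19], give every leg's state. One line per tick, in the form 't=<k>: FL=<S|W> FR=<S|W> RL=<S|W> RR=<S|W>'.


t=3: phase=(9,3,3,9) vs β=8 → FL=W FR=S RL=S RR=W
t=7: phase=(1,7,7,1) vs β=8 → FL=S FR=S RL=S RR=S
t=12: phase=(6,0,0,6) vs β=8 → FL=S FR=S RL=S RR=S
t=13: phase=(7,1,1,7) vs β=8 → FL=S FR=S RL=S RR=S
t=15: phase=(9,3,3,9) vs β=8 → FL=W FR=S RL=S RR=W
t=18: phase=(0,6,6,0) vs β=8 → FL=S FR=S RL=S RR=S
t=19: phase=(1,7,7,1) vs β=8 → FL=S FR=S RL=S RR=S

t=3: FL=W FR=S RL=S RR=W
t=7: FL=S FR=S RL=S RR=S
t=12: FL=S FR=S RL=S RR=S
t=13: FL=S FR=S RL=S RR=S
t=15: FL=W FR=S RL=S RR=W
t=18: FL=S FR=S RL=S RR=S
t=19: FL=S FR=S RL=S RR=S


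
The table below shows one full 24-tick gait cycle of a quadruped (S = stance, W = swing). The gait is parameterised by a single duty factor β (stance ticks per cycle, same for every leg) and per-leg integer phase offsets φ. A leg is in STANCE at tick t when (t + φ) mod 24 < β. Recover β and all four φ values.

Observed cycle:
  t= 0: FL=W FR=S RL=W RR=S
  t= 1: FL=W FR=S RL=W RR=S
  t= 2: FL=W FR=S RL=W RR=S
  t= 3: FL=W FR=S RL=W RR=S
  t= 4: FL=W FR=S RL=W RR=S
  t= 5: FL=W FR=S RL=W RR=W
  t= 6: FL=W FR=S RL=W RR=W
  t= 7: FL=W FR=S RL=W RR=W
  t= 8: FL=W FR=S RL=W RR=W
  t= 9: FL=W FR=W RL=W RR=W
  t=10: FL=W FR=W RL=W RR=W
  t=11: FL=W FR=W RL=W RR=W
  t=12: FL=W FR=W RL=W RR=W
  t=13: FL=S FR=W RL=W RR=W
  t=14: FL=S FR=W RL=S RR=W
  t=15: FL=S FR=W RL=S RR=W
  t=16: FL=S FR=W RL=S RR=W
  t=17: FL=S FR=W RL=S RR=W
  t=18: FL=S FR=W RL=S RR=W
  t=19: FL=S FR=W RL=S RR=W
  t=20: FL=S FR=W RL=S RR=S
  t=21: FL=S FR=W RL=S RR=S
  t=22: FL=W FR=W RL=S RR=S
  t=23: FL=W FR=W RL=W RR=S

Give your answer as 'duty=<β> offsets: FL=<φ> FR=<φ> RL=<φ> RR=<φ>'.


duty β = stance ticks per leg = 9
FL: stance ticks = 9; W→S at t=13 → φ=11
FR: stance ticks = 9; W→S at t=0 → φ=0
RL: stance ticks = 9; W→S at t=14 → φ=10
RR: stance ticks = 9; W→S at t=20 → φ=4

duty=9 offsets: FL=11 FR=0 RL=10 RR=4


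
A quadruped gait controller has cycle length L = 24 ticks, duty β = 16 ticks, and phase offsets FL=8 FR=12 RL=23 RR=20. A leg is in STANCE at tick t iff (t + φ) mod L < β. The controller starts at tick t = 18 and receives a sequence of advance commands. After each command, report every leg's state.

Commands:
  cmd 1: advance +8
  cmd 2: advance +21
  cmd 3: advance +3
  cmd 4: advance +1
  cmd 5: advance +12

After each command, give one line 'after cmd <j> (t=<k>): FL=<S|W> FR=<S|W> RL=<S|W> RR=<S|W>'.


after cmd 1 (t=26): FL=S FR=S RL=S RR=W
after cmd 2 (t=47): FL=S FR=S RL=W RR=W
after cmd 3 (t=50): FL=S FR=S RL=S RR=W
after cmd 4 (t=51): FL=S FR=S RL=S RR=W
after cmd 5 (t=63): FL=W FR=S RL=S RR=S

start t=18: FL=S FR=S RL=W RR=S
cmd 1: advance +8 → t=26, phase=(10,14,1,22) → FL=S FR=S RL=S RR=W
cmd 2: advance +21 → t=47, phase=(7,11,22,19) → FL=S FR=S RL=W RR=W
cmd 3: advance +3 → t=50, phase=(10,14,1,22) → FL=S FR=S RL=S RR=W
cmd 4: advance +1 → t=51, phase=(11,15,2,23) → FL=S FR=S RL=S RR=W
cmd 5: advance +12 → t=63, phase=(23,3,14,11) → FL=W FR=S RL=S RR=S


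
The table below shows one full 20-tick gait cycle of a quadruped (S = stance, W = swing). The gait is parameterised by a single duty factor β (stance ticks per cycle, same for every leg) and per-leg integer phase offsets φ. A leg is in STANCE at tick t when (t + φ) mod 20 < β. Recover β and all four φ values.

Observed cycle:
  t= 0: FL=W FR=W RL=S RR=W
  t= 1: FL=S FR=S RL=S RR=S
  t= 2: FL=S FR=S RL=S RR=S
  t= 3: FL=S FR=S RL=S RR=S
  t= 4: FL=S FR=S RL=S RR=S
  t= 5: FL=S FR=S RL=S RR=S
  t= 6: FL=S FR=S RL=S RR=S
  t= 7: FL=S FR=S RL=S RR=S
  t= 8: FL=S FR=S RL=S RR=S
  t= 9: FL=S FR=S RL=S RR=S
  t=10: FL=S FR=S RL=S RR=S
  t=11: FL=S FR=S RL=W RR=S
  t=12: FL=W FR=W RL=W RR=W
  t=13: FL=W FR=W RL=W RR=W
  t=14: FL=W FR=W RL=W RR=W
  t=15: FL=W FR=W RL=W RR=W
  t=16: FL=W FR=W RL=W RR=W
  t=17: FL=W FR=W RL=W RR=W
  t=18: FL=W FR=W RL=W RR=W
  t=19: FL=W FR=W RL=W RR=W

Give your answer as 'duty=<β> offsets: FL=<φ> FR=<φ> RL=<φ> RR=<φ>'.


duty=11 offsets: FL=19 FR=19 RL=0 RR=19

duty β = stance ticks per leg = 11
FL: stance ticks = 11; W→S at t=1 → φ=19
FR: stance ticks = 11; W→S at t=1 → φ=19
RL: stance ticks = 11; W→S at t=0 → φ=0
RR: stance ticks = 11; W→S at t=1 → φ=19


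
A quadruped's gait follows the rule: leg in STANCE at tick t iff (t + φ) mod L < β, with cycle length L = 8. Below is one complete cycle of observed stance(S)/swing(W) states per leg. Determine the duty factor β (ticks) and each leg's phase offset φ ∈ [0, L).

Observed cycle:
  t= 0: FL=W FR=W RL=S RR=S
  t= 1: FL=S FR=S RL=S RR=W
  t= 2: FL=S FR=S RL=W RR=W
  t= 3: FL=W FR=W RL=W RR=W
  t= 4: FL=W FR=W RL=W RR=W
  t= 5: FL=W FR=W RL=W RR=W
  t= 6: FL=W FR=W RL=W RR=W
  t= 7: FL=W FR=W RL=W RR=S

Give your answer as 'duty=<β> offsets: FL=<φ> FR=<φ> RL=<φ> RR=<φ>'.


duty=2 offsets: FL=7 FR=7 RL=0 RR=1

duty β = stance ticks per leg = 2
FL: stance ticks = 2; W→S at t=1 → φ=7
FR: stance ticks = 2; W→S at t=1 → φ=7
RL: stance ticks = 2; W→S at t=0 → φ=0
RR: stance ticks = 2; W→S at t=7 → φ=1
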